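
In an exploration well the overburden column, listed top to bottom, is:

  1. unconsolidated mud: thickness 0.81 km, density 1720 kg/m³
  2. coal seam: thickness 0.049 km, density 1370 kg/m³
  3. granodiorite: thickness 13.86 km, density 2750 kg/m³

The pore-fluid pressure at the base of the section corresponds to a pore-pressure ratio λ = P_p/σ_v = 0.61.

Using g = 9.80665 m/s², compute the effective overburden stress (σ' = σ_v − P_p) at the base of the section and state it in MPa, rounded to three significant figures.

151 MPa

Overburden (lithostatic) stress σ_v:
unconsolidated mud: 1720 kg/m³ × 9.80665 m/s² × 810 m = 1.366×10^7 Pa = 13.66 MPa
coal seam: 1370 kg/m³ × 9.80665 m/s² × 49 m = 6.583×10^5 Pa = 0.6583 MPa
granodiorite: 2750 kg/m³ × 9.80665 m/s² × 13860 m = 3.738×10^8 Pa = 373.8 MPa
Total = 13.66 + 0.6583 + 373.8 = 388.10 MPa
Pore pressure P_p = λ·σ_v = 0.61 × 388.1 MPa = 236.7 MPa
Effective stress σ' = σ_v − P_p = 388.1 − 236.7 = 151.36 MPa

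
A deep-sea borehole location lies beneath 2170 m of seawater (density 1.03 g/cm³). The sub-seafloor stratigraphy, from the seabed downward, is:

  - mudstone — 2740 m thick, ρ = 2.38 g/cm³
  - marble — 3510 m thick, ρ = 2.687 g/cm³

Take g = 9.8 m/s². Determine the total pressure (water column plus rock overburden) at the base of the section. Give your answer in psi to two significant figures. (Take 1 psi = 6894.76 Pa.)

seawater: 1030 kg/m³ × 9.8 m/s² × 2170 m = 2.190×10^7 Pa = 3177 psi
mudstone: 2380 kg/m³ × 9.8 m/s² × 2740 m = 6.391×10^7 Pa = 9269 psi
marble: 2687 kg/m³ × 9.8 m/s² × 3510 m = 9.243×10^7 Pa = 13405 psi
Total = 3177 + 9269 + 13405 = 25851 psi

26000 psi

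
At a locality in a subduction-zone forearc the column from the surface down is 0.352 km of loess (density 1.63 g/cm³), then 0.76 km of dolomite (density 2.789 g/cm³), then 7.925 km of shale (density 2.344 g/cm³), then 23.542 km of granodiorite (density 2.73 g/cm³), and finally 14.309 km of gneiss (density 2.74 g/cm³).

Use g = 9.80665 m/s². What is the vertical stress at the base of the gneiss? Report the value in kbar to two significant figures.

12 kbar

loess: 1630 kg/m³ × 9.80665 m/s² × 352 m = 5.627×10^6 Pa = 0.05627 kbar
dolomite: 2789 kg/m³ × 9.80665 m/s² × 760 m = 2.079×10^7 Pa = 0.2079 kbar
shale: 2344 kg/m³ × 9.80665 m/s² × 7925 m = 1.822×10^8 Pa = 1.822 kbar
granodiorite: 2730 kg/m³ × 9.80665 m/s² × 23542 m = 6.303×10^8 Pa = 6.303 kbar
gneiss: 2740 kg/m³ × 9.80665 m/s² × 14309 m = 3.845×10^8 Pa = 3.845 kbar
Total = 0.05627 + 0.2079 + 1.822 + 6.303 + 3.845 = 12.233 kbar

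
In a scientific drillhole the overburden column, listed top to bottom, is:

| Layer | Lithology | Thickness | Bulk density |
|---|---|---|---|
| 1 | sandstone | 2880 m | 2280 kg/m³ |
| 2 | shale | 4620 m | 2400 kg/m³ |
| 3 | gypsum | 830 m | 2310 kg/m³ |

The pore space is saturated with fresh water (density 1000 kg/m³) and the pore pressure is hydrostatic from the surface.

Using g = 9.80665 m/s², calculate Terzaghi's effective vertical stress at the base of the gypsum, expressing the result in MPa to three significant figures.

110 MPa

Overburden (lithostatic) stress σ_v:
sandstone: 2280 kg/m³ × 9.80665 m/s² × 2880 m = 6.439×10^7 Pa = 64.39 MPa
shale: 2400 kg/m³ × 9.80665 m/s² × 4620 m = 1.087×10^8 Pa = 108.7 MPa
gypsum: 2310 kg/m³ × 9.80665 m/s² × 830 m = 1.880×10^7 Pa = 18.80 MPa
Total = 64.39 + 108.7 + 18.80 = 191.93 MPa
Pore pressure P_p = 1000 kg/m³ × 9.80665 m/s² × 8330 m = 8.169×10^7 Pa = 81.69 MPa
Effective stress σ' = σ_v − P_p = 191.9 − 81.69 = 110.24 MPa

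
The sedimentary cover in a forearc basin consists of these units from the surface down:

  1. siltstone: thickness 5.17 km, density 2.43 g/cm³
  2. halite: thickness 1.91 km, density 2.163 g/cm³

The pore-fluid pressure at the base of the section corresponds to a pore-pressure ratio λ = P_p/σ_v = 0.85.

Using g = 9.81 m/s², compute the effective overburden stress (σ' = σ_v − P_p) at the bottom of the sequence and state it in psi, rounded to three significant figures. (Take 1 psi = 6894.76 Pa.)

3560 psi

Overburden (lithostatic) stress σ_v:
siltstone: 2430 kg/m³ × 9.81 m/s² × 5170 m = 1.232×10^8 Pa = 123.2 MPa
halite: 2163 kg/m³ × 9.81 m/s² × 1910 m = 4.053×10^7 Pa = 40.53 MPa
Total = 123.2 + 40.53 = 163.77 MPa
Pore pressure P_p = λ·σ_v = 0.85 × 163.8 MPa = 139.2 MPa
Effective stress σ' = σ_v − P_p = 163.8 − 139.2 = 24.566 MPa = 3563.0 psi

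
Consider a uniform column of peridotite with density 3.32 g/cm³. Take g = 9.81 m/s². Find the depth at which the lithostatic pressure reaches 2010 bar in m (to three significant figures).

6170 m

h = P/(ρg) = 2010 bar / (3320 kg/m³ × 9.81 m/s²) = 2.010×10^8 Pa / 32569 Pa/m = 6171.5 m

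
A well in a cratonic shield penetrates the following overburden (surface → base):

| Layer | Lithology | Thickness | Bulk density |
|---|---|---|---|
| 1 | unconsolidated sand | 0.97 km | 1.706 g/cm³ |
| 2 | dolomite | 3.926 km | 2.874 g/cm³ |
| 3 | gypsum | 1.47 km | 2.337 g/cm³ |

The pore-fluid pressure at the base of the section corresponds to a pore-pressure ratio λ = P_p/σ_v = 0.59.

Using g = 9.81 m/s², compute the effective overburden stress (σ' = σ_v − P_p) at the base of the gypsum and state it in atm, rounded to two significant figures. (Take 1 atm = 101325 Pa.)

Overburden (lithostatic) stress σ_v:
unconsolidated sand: 1706 kg/m³ × 9.81 m/s² × 970 m = 1.623×10^7 Pa = 16.23 MPa
dolomite: 2874 kg/m³ × 9.81 m/s² × 3926 m = 1.107×10^8 Pa = 110.7 MPa
gypsum: 2337 kg/m³ × 9.81 m/s² × 1470 m = 3.370×10^7 Pa = 33.70 MPa
Total = 16.23 + 110.7 + 33.70 = 160.62 MPa
Pore pressure P_p = λ·σ_v = 0.59 × 160.6 MPa = 94.77 MPa
Effective stress σ' = σ_v − P_p = 160.6 − 94.77 = 65.856 MPa = 649.95 atm

650 atm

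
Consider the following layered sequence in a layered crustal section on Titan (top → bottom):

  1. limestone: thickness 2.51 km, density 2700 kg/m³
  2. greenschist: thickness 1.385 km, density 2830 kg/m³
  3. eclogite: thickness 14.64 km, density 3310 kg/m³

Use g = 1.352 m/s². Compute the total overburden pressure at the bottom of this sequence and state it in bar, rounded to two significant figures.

limestone: 2700 kg/m³ × 1.352 m/s² × 2510 m = 9.163×10^6 Pa = 91.63 bar
greenschist: 2830 kg/m³ × 1.352 m/s² × 1385 m = 5.299×10^6 Pa = 52.99 bar
eclogite: 3310 kg/m³ × 1.352 m/s² × 14640 m = 6.552×10^7 Pa = 655.2 bar
Total = 91.63 + 52.99 + 655.2 = 799.77 bar

800 bar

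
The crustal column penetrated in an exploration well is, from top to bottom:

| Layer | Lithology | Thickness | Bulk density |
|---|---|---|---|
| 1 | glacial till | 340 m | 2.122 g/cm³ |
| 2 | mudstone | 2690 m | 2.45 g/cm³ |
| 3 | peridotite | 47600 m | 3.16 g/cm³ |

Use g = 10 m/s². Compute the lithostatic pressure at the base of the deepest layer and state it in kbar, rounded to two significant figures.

glacial till: 2122 kg/m³ × 10 m/s² × 340 m = 7.215×10^6 Pa = 0.07215 kbar
mudstone: 2450 kg/m³ × 10 m/s² × 2690 m = 6.590×10^7 Pa = 0.6591 kbar
peridotite: 3160 kg/m³ × 10 m/s² × 47600 m = 1.504×10^9 Pa = 15.04 kbar
Total = 0.07215 + 0.6591 + 15.04 = 15.773 kbar

16 kbar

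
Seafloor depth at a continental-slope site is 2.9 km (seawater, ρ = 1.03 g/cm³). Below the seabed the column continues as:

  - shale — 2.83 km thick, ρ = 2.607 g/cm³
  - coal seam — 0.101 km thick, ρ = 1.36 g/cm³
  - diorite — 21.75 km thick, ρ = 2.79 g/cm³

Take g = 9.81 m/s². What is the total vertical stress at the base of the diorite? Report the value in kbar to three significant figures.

seawater: 1030 kg/m³ × 9.81 m/s² × 2900 m = 2.930×10^7 Pa = 0.2930 kbar
shale: 2607 kg/m³ × 9.81 m/s² × 2830 m = 7.238×10^7 Pa = 0.7238 kbar
coal seam: 1360 kg/m³ × 9.81 m/s² × 101 m = 1.348×10^6 Pa = 0.01348 kbar
diorite: 2790 kg/m³ × 9.81 m/s² × 21750 m = 5.953×10^8 Pa = 5.953 kbar
Total = 0.2930 + 0.7238 + 0.01348 + 5.953 = 6.9832 kbar

6.98 kbar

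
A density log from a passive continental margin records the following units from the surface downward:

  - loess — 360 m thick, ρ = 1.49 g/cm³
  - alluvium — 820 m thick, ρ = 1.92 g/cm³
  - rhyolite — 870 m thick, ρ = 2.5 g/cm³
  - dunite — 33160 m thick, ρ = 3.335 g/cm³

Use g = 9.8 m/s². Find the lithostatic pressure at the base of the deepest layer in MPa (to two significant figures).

1100 MPa

loess: 1490 kg/m³ × 9.8 m/s² × 360 m = 5.257×10^6 Pa = 5.257 MPa
alluvium: 1920 kg/m³ × 9.8 m/s² × 820 m = 1.543×10^7 Pa = 15.43 MPa
rhyolite: 2500 kg/m³ × 9.8 m/s² × 870 m = 2.131×10^7 Pa = 21.32 MPa
dunite: 3335 kg/m³ × 9.8 m/s² × 33160 m = 1.084×10^9 Pa = 1084 MPa
Total = 5.257 + 15.43 + 21.32 + 1084 = 1125.8 MPa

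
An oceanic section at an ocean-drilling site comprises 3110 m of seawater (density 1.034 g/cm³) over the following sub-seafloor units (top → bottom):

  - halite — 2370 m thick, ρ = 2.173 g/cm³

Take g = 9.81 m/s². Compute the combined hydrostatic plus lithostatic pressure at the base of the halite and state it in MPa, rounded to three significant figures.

seawater: 1034 kg/m³ × 9.81 m/s² × 3110 m = 3.155×10^7 Pa = 31.55 MPa
halite: 2173 kg/m³ × 9.81 m/s² × 2370 m = 5.052×10^7 Pa = 50.52 MPa
Total = 31.55 + 50.52 = 82.068 MPa

82.1 MPa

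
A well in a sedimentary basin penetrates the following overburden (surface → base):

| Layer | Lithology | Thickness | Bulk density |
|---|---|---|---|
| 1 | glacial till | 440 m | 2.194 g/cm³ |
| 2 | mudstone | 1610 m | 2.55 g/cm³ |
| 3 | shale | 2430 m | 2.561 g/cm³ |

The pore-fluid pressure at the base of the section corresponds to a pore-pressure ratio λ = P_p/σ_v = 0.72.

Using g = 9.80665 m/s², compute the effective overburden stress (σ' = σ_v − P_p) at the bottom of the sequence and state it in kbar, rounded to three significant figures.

Overburden (lithostatic) stress σ_v:
glacial till: 2194 kg/m³ × 9.80665 m/s² × 440 m = 9.467×10^6 Pa = 9.467 MPa
mudstone: 2550 kg/m³ × 9.80665 m/s² × 1610 m = 4.026×10^7 Pa = 40.26 MPa
shale: 2561 kg/m³ × 9.80665 m/s² × 2430 m = 6.103×10^7 Pa = 61.03 MPa
Total = 9.467 + 40.26 + 61.03 = 110.76 MPa
Pore pressure P_p = λ·σ_v = 0.72 × 110.8 MPa = 79.75 MPa
Effective stress σ' = σ_v − P_p = 110.8 − 79.75 = 31.012 MPa = 0.31012 kbar

0.310 kbar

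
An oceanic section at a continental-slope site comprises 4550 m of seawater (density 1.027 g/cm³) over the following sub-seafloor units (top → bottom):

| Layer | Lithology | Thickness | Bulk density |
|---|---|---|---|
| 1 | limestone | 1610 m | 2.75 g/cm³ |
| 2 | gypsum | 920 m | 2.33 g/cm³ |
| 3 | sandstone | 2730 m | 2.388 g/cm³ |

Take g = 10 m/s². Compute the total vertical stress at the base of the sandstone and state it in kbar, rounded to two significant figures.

seawater: 1027 kg/m³ × 10 m/s² × 4550 m = 4.673×10^7 Pa = 0.4673 kbar
limestone: 2750 kg/m³ × 10 m/s² × 1610 m = 4.428×10^7 Pa = 0.4427 kbar
gypsum: 2330 kg/m³ × 10 m/s² × 920 m = 2.144×10^7 Pa = 0.2144 kbar
sandstone: 2388 kg/m³ × 10 m/s² × 2730 m = 6.519×10^7 Pa = 0.6519 kbar
Total = 0.4673 + 0.4427 + 0.2144 + 0.6519 = 1.7763 kbar

1.8 kbar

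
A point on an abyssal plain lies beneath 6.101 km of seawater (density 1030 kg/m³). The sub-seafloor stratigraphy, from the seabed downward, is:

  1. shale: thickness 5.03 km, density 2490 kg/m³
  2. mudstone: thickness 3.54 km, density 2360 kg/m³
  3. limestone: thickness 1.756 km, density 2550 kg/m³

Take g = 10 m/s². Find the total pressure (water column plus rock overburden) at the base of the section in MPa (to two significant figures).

seawater: 1030 kg/m³ × 10 m/s² × 6101 m = 6.284×10^7 Pa = 62.84 MPa
shale: 2490 kg/m³ × 10 m/s² × 5030 m = 1.252×10^8 Pa = 125.2 MPa
mudstone: 2360 kg/m³ × 10 m/s² × 3540 m = 8.354×10^7 Pa = 83.54 MPa
limestone: 2550 kg/m³ × 10 m/s² × 1756 m = 4.478×10^7 Pa = 44.78 MPa
Total = 62.84 + 125.2 + 83.54 + 44.78 = 316.41 MPa

320 MPa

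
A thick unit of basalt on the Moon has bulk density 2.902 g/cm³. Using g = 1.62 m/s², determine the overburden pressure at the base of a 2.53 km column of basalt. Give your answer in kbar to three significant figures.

basalt: 2902 kg/m³ × 1.62 m/s² × 2530 m = 1.189×10^7 Pa = 0.1189 kbar

0.119 kbar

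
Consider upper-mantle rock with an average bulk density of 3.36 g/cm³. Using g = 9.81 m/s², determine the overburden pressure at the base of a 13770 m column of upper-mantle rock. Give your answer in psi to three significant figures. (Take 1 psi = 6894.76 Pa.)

65800 psi

upper-mantle rock: 3360 kg/m³ × 9.81 m/s² × 13770 m = 4.539×10^8 Pa = 65830 psi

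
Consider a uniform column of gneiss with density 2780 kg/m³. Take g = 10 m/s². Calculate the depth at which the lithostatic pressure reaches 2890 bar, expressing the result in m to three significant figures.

h = P/(ρg) = 2890 bar / (2780 kg/m³ × 10 m/s²) = 2.890×10^8 Pa / 27800 Pa/m = 10396 m

10400 m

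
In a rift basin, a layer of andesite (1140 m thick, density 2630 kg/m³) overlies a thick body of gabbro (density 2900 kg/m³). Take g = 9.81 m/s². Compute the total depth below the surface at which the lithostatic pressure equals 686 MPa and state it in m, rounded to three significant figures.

Pressure at base of upper layers: 2630×9.81×1140 = 2.941×10^7 Pa = 29.41 MPa
Remaining pressure to be supplied by gabbro: 6.860×10^8 − 2.941×10^7 = 6.566×10^8 Pa
Additional depth in gabbro = 6.566×10^8 Pa / (2900 kg/m³ × 9.81 m/s²) = 23079 m
Total depth = 1140 m + 23079 m = 24219 m

24200 m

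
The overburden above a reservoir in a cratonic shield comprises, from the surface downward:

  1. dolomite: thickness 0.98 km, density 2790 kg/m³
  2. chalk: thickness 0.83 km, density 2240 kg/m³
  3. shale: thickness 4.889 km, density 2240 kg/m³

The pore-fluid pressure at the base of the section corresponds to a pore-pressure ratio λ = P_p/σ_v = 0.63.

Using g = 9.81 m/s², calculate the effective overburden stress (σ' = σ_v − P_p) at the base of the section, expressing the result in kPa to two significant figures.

Overburden (lithostatic) stress σ_v:
dolomite: 2790 kg/m³ × 9.81 m/s² × 980 m = 2.682×10^7 Pa = 26.82 MPa
chalk: 2240 kg/m³ × 9.81 m/s² × 830 m = 1.824×10^7 Pa = 18.24 MPa
shale: 2240 kg/m³ × 9.81 m/s² × 4889 m = 1.074×10^8 Pa = 107.4 MPa
Total = 26.82 + 18.24 + 107.4 = 152.49 MPa
Pore pressure P_p = λ·σ_v = 0.63 × 152.5 MPa = 96.07 MPa
Effective stress σ' = σ_v − P_p = 152.5 − 96.07 = 56.423 MPa = 56423 kPa

56000 kPa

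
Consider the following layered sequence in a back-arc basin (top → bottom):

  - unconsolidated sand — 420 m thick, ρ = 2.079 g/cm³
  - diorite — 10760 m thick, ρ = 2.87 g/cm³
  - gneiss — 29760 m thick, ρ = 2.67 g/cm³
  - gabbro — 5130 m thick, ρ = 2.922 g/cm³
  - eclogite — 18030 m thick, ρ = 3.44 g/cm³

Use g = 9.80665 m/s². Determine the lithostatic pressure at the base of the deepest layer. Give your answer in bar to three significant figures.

unconsolidated sand: 2079 kg/m³ × 9.80665 m/s² × 420 m = 8.563×10^6 Pa = 85.63 bar
diorite: 2870 kg/m³ × 9.80665 m/s² × 10760 m = 3.028×10^8 Pa = 3028 bar
gneiss: 2670 kg/m³ × 9.80665 m/s² × 29760 m = 7.792×10^8 Pa = 7792 bar
gabbro: 2922 kg/m³ × 9.80665 m/s² × 5130 m = 1.470×10^8 Pa = 1470 bar
eclogite: 3440 kg/m³ × 9.80665 m/s² × 18030 m = 6.082×10^8 Pa = 6082 bar
Total = 85.63 + 3028 + 7792 + 1470 + 6082 = 18459 bar

18500 bar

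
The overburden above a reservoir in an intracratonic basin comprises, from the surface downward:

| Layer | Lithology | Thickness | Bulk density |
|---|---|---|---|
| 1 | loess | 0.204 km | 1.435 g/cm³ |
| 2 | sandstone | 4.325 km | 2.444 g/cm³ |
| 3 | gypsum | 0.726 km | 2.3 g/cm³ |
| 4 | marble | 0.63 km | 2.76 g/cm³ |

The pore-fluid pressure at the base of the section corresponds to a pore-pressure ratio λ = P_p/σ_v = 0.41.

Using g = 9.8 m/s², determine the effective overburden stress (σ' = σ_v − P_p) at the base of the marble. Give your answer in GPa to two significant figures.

0.083 GPa

Overburden (lithostatic) stress σ_v:
loess: 1435 kg/m³ × 9.8 m/s² × 204 m = 2.869×10^6 Pa = 2.869 MPa
sandstone: 2444 kg/m³ × 9.8 m/s² × 4325 m = 1.036×10^8 Pa = 103.6 MPa
gypsum: 2300 kg/m³ × 9.8 m/s² × 726 m = 1.636×10^7 Pa = 16.36 MPa
marble: 2760 kg/m³ × 9.8 m/s² × 630 m = 1.704×10^7 Pa = 17.04 MPa
Total = 2.869 + 103.6 + 16.36 + 17.04 = 139.86 MPa
Pore pressure P_p = λ·σ_v = 0.41 × 139.9 MPa = 57.34 MPa
Effective stress σ' = σ_v − P_p = 139.9 − 57.34 = 82.519 MPa = 0.082519 GPa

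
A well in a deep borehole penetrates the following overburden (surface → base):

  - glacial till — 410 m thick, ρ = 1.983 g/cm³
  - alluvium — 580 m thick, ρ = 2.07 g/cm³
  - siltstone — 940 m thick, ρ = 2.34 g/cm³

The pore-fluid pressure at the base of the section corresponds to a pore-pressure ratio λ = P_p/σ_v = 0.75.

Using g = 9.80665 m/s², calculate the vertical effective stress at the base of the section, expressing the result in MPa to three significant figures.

Overburden (lithostatic) stress σ_v:
glacial till: 1983 kg/m³ × 9.80665 m/s² × 410 m = 7.973×10^6 Pa = 7.973 MPa
alluvium: 2070 kg/m³ × 9.80665 m/s² × 580 m = 1.177×10^7 Pa = 11.77 MPa
siltstone: 2340 kg/m³ × 9.80665 m/s² × 940 m = 2.157×10^7 Pa = 21.57 MPa
Total = 7.973 + 11.77 + 21.57 = 41.318 MPa
Pore pressure P_p = λ·σ_v = 0.75 × 41.32 MPa = 30.99 MPa
Effective stress σ' = σ_v − P_p = 41.32 − 30.99 = 10.329 MPa

10.3 MPa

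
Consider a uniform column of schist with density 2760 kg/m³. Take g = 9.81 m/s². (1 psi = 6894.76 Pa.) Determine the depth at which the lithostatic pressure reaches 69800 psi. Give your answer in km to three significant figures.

17.8 km

h = P/(ρg) = 69800 psi / (2760 kg/m³ × 9.81 m/s²) = 4.813×10^8 Pa / 27076 Pa/m = 17774 m
= 17.774 km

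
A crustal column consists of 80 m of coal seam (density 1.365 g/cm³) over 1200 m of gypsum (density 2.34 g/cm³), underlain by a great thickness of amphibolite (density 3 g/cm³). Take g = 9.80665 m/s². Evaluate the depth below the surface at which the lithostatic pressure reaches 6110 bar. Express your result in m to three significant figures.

Pressure at base of upper layers: 1365×9.80665×80 + 2340×9.80665×1200 = 2.861×10^7 Pa = 286.1 bar
Remaining pressure to be supplied by amphibolite: 6.110×10^8 − 2.861×10^7 = 5.824×10^8 Pa
Additional depth in amphibolite = 5.824×10^8 Pa / (3000 kg/m³ × 9.80665 m/s²) = 19796 m
Total depth = 1280 m + 19796 m = 21076 m

21100 m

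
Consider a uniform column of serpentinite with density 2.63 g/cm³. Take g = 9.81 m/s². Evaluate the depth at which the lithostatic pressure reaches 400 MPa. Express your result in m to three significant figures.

15500 m

h = P/(ρg) = 400 MPa / (2630 kg/m³ × 9.81 m/s²) = 4.000×10^8 Pa / 25800 Pa/m = 15504 m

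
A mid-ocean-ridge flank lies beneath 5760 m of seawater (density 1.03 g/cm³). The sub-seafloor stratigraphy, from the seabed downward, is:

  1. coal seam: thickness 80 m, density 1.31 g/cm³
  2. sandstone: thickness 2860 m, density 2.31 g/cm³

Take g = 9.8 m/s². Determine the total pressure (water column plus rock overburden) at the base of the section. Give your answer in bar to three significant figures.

seawater: 1030 kg/m³ × 9.8 m/s² × 5760 m = 5.814×10^7 Pa = 581.4 bar
coal seam: 1310 kg/m³ × 9.8 m/s² × 80 m = 1.027×10^6 Pa = 10.27 bar
sandstone: 2310 kg/m³ × 9.8 m/s² × 2860 m = 6.474×10^7 Pa = 647.4 bar
Total = 581.4 + 10.27 + 647.4 = 1239.1 bar

1240 bar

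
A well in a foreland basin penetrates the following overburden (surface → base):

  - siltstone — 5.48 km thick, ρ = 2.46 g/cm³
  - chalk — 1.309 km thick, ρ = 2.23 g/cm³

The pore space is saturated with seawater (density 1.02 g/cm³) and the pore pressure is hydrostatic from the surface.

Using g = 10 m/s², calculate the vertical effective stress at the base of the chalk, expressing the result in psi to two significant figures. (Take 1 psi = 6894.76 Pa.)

14000 psi

Overburden (lithostatic) stress σ_v:
siltstone: 2460 kg/m³ × 10 m/s² × 5480 m = 1.348×10^8 Pa = 134.8 MPa
chalk: 2230 kg/m³ × 10 m/s² × 1309 m = 2.919×10^7 Pa = 29.19 MPa
Total = 134.8 + 29.19 = 164.00 MPa
Pore pressure P_p = 1020 kg/m³ × 10 m/s² × 6789 m = 6.925×10^7 Pa = 69.25 MPa
Effective stress σ' = σ_v − P_p = 164.0 − 69.25 = 94.751 MPa = 13742 psi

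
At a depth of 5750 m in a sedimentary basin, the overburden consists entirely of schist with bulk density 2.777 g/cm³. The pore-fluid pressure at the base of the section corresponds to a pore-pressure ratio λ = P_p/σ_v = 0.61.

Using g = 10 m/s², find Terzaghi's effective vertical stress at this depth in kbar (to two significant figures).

0.62 kbar

Overburden (lithostatic) stress σ_v:
schist: 2777 kg/m³ × 10 m/s² × 5750 m = 1.597×10^8 Pa = 159.7 MPa
Pore pressure P_p = λ·σ_v = 0.61 × 159.7 MPa = 97.40 MPa
Effective stress σ' = σ_v − P_p = 159.7 − 97.40 = 62.274 MPa = 0.62274 kbar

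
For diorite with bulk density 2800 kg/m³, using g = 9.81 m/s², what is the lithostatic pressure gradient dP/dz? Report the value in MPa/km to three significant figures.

27.5 MPa/km

dP/dz = ρg = 2800 kg/m³ × 9.81 m/s² = 27468 Pa/m
= 27468 Pa/m × (1 MPa/km / 1000.0 Pa/m) = 27.468 MPa/km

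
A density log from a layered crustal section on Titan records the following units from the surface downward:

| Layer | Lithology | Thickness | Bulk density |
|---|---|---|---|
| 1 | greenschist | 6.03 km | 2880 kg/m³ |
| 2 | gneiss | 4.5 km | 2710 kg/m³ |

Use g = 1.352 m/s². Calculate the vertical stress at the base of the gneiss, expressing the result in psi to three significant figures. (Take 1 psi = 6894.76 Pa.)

5800 psi

greenschist: 2880 kg/m³ × 1.352 m/s² × 6030 m = 2.348×10^7 Pa = 3405 psi
gneiss: 2710 kg/m³ × 1.352 m/s² × 4500 m = 1.649×10^7 Pa = 2391 psi
Total = 3405 + 2391 = 5796.7 psi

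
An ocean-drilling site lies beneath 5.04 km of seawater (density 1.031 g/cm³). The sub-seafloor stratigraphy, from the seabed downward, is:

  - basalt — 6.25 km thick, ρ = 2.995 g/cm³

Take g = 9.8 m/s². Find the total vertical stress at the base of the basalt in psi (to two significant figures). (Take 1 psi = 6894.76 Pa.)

seawater: 1031 kg/m³ × 9.8 m/s² × 5040 m = 5.092×10^7 Pa = 7386 psi
basalt: 2995 kg/m³ × 9.8 m/s² × 6250 m = 1.834×10^8 Pa = 26606 psi
Total = 7386 + 26606 = 33992 psi

34000 psi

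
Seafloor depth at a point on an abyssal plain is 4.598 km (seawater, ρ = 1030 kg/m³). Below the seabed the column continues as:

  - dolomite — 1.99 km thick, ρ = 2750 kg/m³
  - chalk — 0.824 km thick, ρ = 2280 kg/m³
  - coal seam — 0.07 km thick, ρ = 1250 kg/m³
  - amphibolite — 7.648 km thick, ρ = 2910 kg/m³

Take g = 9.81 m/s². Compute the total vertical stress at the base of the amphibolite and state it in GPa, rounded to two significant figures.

0.34 GPa

seawater: 1030 kg/m³ × 9.81 m/s² × 4598 m = 4.646×10^7 Pa = 0.04646 GPa
dolomite: 2750 kg/m³ × 9.81 m/s² × 1990 m = 5.369×10^7 Pa = 0.05369 GPa
chalk: 2280 kg/m³ × 9.81 m/s² × 824 m = 1.843×10^7 Pa = 0.01843 GPa
coal seam: 1250 kg/m³ × 9.81 m/s² × 70 m = 8.584×10^5 Pa = 8.584×10^-4 GPa
amphibolite: 2910 kg/m³ × 9.81 m/s² × 7648 m = 2.183×10^8 Pa = 0.2183 GPa
Total = 0.04646 + 0.05369 + 0.01843 + 8.584×10^-4 + 0.2183 = 0.33776 GPa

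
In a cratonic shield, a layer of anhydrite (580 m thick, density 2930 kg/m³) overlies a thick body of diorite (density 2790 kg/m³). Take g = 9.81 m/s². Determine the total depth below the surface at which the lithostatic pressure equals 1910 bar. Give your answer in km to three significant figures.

6.95 km

Pressure at base of upper layers: 2930×9.81×580 = 1.667×10^7 Pa = 166.7 bar
Remaining pressure to be supplied by diorite: 1.910×10^8 − 1.667×10^7 = 1.743×10^8 Pa
Additional depth in diorite = 1.743×10^8 Pa / (2790 kg/m³ × 9.81 m/s²) = 6369.4 m
Total depth = 580 m + 6369.4 m = 6949.4 m
= 6.9494 km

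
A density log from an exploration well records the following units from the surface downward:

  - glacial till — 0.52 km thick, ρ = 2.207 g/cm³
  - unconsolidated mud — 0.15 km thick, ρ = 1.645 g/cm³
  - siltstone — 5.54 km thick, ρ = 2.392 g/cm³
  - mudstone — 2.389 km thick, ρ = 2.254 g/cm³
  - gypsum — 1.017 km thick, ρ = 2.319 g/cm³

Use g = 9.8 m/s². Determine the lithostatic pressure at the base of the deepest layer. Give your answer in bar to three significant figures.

2190 bar

glacial till: 2207 kg/m³ × 9.8 m/s² × 520 m = 1.125×10^7 Pa = 112.5 bar
unconsolidated mud: 1645 kg/m³ × 9.8 m/s² × 150 m = 2.418×10^6 Pa = 24.18 bar
siltstone: 2392 kg/m³ × 9.8 m/s² × 5540 m = 1.299×10^8 Pa = 1299 bar
mudstone: 2254 kg/m³ × 9.8 m/s² × 2389 m = 5.277×10^7 Pa = 527.7 bar
gypsum: 2319 kg/m³ × 9.8 m/s² × 1017 m = 2.311×10^7 Pa = 231.1 bar
Total = 112.5 + 24.18 + 1299 + 527.7 + 231.1 = 2194.2 bar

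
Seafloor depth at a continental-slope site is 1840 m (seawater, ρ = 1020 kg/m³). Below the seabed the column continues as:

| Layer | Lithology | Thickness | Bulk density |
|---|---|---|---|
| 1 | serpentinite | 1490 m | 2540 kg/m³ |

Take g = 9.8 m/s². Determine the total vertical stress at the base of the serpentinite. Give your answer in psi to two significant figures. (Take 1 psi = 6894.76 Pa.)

8000 psi

seawater: 1020 kg/m³ × 9.8 m/s² × 1840 m = 1.839×10^7 Pa = 2668 psi
serpentinite: 2540 kg/m³ × 9.8 m/s² × 1490 m = 3.709×10^7 Pa = 5379 psi
Total = 2668 + 5379 = 8046.9 psi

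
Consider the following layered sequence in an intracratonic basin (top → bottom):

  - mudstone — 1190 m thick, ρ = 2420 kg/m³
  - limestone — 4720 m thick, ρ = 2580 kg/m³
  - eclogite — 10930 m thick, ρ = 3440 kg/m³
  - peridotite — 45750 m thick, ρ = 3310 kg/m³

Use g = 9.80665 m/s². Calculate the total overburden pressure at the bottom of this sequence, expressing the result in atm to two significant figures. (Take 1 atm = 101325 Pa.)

mudstone: 2420 kg/m³ × 9.80665 m/s² × 1190 m = 2.824×10^7 Pa = 278.7 atm
limestone: 2580 kg/m³ × 9.80665 m/s² × 4720 m = 1.194×10^8 Pa = 1179 atm
eclogite: 3440 kg/m³ × 9.80665 m/s² × 10930 m = 3.687×10^8 Pa = 3639 atm
peridotite: 3310 kg/m³ × 9.80665 m/s² × 45750 m = 1.485×10^9 Pa = 14656 atm
Total = 278.7 + 1179 + 3639 + 14656 = 19753 atm

20000 atm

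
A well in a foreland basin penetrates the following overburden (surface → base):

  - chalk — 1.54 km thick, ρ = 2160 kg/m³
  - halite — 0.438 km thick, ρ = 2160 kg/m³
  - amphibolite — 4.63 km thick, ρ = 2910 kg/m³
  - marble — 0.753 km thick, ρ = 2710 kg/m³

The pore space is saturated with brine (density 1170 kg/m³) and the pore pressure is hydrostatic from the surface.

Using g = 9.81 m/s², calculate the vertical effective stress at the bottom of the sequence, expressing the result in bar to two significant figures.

1100 bar

Overburden (lithostatic) stress σ_v:
chalk: 2160 kg/m³ × 9.81 m/s² × 1540 m = 3.263×10^7 Pa = 32.63 MPa
halite: 2160 kg/m³ × 9.81 m/s² × 438 m = 9.281×10^6 Pa = 9.281 MPa
amphibolite: 2910 kg/m³ × 9.81 m/s² × 4630 m = 1.322×10^8 Pa = 132.2 MPa
marble: 2710 kg/m³ × 9.81 m/s² × 753 m = 2.002×10^7 Pa = 20.02 MPa
Total = 32.63 + 9.281 + 132.2 + 20.02 = 194.10 MPa
Pore pressure P_p = 1170 kg/m³ × 9.81 m/s² × 7361 m = 8.449×10^7 Pa = 84.49 MPa
Effective stress σ' = σ_v − P_p = 194.1 − 84.49 = 109.62 MPa = 1096.2 bar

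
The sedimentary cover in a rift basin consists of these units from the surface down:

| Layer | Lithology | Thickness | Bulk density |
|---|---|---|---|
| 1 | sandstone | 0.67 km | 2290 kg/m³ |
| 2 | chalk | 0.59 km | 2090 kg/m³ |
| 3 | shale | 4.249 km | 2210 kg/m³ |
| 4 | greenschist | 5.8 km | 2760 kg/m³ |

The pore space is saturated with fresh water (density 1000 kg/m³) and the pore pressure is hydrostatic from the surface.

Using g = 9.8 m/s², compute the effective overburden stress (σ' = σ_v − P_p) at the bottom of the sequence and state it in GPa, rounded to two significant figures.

0.17 GPa

Overburden (lithostatic) stress σ_v:
sandstone: 2290 kg/m³ × 9.8 m/s² × 670 m = 1.504×10^7 Pa = 15.04 MPa
chalk: 2090 kg/m³ × 9.8 m/s² × 590 m = 1.208×10^7 Pa = 12.08 MPa
shale: 2210 kg/m³ × 9.8 m/s² × 4249 m = 9.202×10^7 Pa = 92.02 MPa
greenschist: 2760 kg/m³ × 9.8 m/s² × 5800 m = 1.569×10^8 Pa = 156.9 MPa
Total = 15.04 + 12.08 + 92.02 + 156.9 = 276.02 MPa
Pore pressure P_p = 1000 kg/m³ × 9.8 m/s² × 11309 m = 1.108×10^8 Pa = 110.8 MPa
Effective stress σ' = σ_v − P_p = 276.0 − 110.8 = 165.20 MPa = 0.16520 GPa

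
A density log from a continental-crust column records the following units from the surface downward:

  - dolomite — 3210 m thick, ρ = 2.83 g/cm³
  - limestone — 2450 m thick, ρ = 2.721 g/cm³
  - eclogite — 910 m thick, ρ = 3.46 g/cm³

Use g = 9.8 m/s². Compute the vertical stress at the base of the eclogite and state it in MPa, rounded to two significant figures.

190 MPa

dolomite: 2830 kg/m³ × 9.8 m/s² × 3210 m = 8.903×10^7 Pa = 89.03 MPa
limestone: 2721 kg/m³ × 9.8 m/s² × 2450 m = 6.533×10^7 Pa = 65.33 MPa
eclogite: 3460 kg/m³ × 9.8 m/s² × 910 m = 3.086×10^7 Pa = 30.86 MPa
Total = 89.03 + 65.33 + 30.86 = 185.21 MPa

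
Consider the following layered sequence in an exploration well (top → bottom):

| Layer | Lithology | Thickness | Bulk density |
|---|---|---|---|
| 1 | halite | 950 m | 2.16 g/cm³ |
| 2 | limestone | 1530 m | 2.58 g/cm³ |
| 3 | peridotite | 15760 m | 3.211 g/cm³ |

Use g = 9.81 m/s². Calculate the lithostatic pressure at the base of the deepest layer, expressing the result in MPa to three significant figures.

halite: 2160 kg/m³ × 9.81 m/s² × 950 m = 2.013×10^7 Pa = 20.13 MPa
limestone: 2580 kg/m³ × 9.81 m/s² × 1530 m = 3.872×10^7 Pa = 38.72 MPa
peridotite: 3211 kg/m³ × 9.81 m/s² × 15760 m = 4.964×10^8 Pa = 496.4 MPa
Total = 20.13 + 38.72 + 496.4 = 555.29 MPa

555 MPa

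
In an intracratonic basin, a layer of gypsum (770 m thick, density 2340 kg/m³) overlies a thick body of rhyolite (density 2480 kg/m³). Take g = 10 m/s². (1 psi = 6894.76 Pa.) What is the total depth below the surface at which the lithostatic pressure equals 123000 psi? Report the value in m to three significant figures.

Pressure at base of upper layers: 2340×10×770 = 1.802×10^7 Pa = 2613 psi
Remaining pressure to be supplied by rhyolite: 8.481×10^8 − 1.802×10^7 = 8.300×10^8 Pa
Additional depth in rhyolite = 8.300×10^8 Pa / (2480 kg/m³ × 10 m/s²) = 33469 m
Total depth = 770 m + 33469 m = 34239 m

34200 m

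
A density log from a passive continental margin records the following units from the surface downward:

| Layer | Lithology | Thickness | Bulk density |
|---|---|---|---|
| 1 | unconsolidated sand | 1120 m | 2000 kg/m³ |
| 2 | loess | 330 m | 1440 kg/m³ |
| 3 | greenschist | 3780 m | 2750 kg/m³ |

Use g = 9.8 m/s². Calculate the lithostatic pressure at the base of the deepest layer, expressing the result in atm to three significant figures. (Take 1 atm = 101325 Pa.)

unconsolidated sand: 2000 kg/m³ × 9.8 m/s² × 1120 m = 2.195×10^7 Pa = 216.6 atm
loess: 1440 kg/m³ × 9.8 m/s² × 330 m = 4.657×10^6 Pa = 45.96 atm
greenschist: 2750 kg/m³ × 9.8 m/s² × 3780 m = 1.019×10^8 Pa = 1005 atm
Total = 216.6 + 45.96 + 1005 = 1268.0 atm

1270 atm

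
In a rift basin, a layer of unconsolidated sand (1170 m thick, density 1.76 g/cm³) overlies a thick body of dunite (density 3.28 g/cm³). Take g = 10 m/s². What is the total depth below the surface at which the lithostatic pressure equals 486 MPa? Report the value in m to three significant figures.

15400 m

Pressure at base of upper layers: 1760×10×1170 = 2.059×10^7 Pa = 20.59 MPa
Remaining pressure to be supplied by dunite: 4.860×10^8 − 2.059×10^7 = 4.654×10^8 Pa
Additional depth in dunite = 4.654×10^8 Pa / (3280 kg/m³ × 10 m/s²) = 14189 m
Total depth = 1170 m + 14189 m = 15359 m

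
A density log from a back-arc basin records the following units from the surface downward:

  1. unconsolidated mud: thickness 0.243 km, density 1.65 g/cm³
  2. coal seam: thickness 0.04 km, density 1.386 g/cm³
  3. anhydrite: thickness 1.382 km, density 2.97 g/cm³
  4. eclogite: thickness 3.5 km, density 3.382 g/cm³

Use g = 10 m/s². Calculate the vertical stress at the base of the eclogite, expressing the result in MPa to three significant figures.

unconsolidated mud: 1650 kg/m³ × 10 m/s² × 243 m = 4.010×10^6 Pa = 4.010 MPa
coal seam: 1386 kg/m³ × 10 m/s² × 40 m = 5.544×10^5 Pa = 0.5544 MPa
anhydrite: 2970 kg/m³ × 10 m/s² × 1382 m = 4.105×10^7 Pa = 41.05 MPa
eclogite: 3382 kg/m³ × 10 m/s² × 3500 m = 1.184×10^8 Pa = 118.4 MPa
Total = 4.010 + 0.5544 + 41.05 + 118.4 = 163.98 MPa

164 MPa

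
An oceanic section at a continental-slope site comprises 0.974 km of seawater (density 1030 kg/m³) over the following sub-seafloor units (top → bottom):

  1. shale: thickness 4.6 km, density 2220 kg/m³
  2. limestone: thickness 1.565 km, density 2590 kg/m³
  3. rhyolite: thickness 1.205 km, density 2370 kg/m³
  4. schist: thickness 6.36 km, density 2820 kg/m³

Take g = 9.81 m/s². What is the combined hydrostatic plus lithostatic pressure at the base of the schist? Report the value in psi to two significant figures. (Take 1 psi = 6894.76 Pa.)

seawater: 1030 kg/m³ × 9.81 m/s² × 974 m = 9.842×10^6 Pa = 1427 psi
shale: 2220 kg/m³ × 9.81 m/s² × 4600 m = 1.002×10^8 Pa = 14530 psi
limestone: 2590 kg/m³ × 9.81 m/s² × 1565 m = 3.976×10^7 Pa = 5767 psi
rhyolite: 2370 kg/m³ × 9.81 m/s² × 1205 m = 2.802×10^7 Pa = 4063 psi
schist: 2820 kg/m³ × 9.81 m/s² × 6360 m = 1.759×10^8 Pa = 25519 psi
Total = 1427 + 14530 + 5767 + 4063 + 25519 = 51306 psi

51000 psi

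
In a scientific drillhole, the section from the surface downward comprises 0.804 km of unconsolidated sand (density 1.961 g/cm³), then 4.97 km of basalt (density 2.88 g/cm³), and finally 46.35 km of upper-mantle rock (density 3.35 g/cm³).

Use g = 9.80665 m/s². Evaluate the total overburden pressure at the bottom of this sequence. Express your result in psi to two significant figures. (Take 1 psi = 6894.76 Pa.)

unconsolidated sand: 1961 kg/m³ × 9.80665 m/s² × 804 m = 1.546×10^7 Pa = 2243 psi
basalt: 2880 kg/m³ × 9.80665 m/s² × 4970 m = 1.404×10^8 Pa = 20359 psi
upper-mantle rock: 3350 kg/m³ × 9.80665 m/s² × 46350 m = 1.523×10^9 Pa = 2.208×10^5 psi
Total = 2243 + 20359 + 2.208×10^5 = 2.4345×10^5 psi

240000 psi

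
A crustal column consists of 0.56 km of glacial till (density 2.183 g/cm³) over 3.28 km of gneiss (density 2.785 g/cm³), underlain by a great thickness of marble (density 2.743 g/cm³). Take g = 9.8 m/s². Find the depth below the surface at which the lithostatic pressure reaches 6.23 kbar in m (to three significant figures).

23200 m

Pressure at base of upper layers: 2183×9.8×560 + 2785×9.8×3280 = 1.015×10^8 Pa = 1.015 kbar
Remaining pressure to be supplied by marble: 6.230×10^8 − 1.015×10^8 = 5.215×10^8 Pa
Additional depth in marble = 5.215×10^8 Pa / (2743 kg/m³ × 9.8 m/s²) = 19400 m
Total depth = 3840 m + 19400 m = 23240 m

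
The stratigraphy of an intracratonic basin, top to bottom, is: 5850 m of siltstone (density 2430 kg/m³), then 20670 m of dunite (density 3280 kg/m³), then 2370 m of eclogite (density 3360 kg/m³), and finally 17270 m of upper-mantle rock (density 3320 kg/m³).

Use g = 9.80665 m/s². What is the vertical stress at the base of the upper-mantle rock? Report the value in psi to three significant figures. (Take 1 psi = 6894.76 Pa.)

210000 psi

siltstone: 2430 kg/m³ × 9.80665 m/s² × 5850 m = 1.394×10^8 Pa = 20219 psi
dunite: 3280 kg/m³ × 9.80665 m/s² × 20670 m = 6.649×10^8 Pa = 96431 psi
eclogite: 3360 kg/m³ × 9.80665 m/s² × 2370 m = 7.809×10^7 Pa = 11326 psi
upper-mantle rock: 3320 kg/m³ × 9.80665 m/s² × 17270 m = 5.623×10^8 Pa = 81552 psi
Total = 20219 + 96431 + 11326 + 81552 = 2.0953×10^5 psi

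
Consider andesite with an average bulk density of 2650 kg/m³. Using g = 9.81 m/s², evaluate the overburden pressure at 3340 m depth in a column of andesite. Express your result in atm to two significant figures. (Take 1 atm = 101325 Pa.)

andesite: 2650 kg/m³ × 9.81 m/s² × 3340 m = 8.683×10^7 Pa = 856.9 atm

860 atm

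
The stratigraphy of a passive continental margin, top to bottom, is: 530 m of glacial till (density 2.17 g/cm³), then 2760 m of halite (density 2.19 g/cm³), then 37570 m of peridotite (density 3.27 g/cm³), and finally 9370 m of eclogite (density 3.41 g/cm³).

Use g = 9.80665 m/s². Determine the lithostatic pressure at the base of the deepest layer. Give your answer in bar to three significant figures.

glacial till: 2170 kg/m³ × 9.80665 m/s² × 530 m = 1.128×10^7 Pa = 112.8 bar
halite: 2190 kg/m³ × 9.80665 m/s² × 2760 m = 5.928×10^7 Pa = 592.8 bar
peridotite: 3270 kg/m³ × 9.80665 m/s² × 37570 m = 1.205×10^9 Pa = 12048 bar
eclogite: 3410 kg/m³ × 9.80665 m/s² × 9370 m = 3.133×10^8 Pa = 3133 bar
Total = 112.8 + 592.8 + 12048 + 3133 = 15887 bar

15900 bar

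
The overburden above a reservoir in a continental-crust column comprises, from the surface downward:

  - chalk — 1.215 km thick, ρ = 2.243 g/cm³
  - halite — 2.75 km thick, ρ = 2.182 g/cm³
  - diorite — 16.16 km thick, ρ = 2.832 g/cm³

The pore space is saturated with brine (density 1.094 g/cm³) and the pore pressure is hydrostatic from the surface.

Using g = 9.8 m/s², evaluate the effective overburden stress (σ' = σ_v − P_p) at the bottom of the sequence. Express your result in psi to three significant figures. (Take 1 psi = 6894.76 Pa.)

Overburden (lithostatic) stress σ_v:
chalk: 2243 kg/m³ × 9.8 m/s² × 1215 m = 2.671×10^7 Pa = 26.71 MPa
halite: 2182 kg/m³ × 9.8 m/s² × 2750 m = 5.880×10^7 Pa = 58.80 MPa
diorite: 2832 kg/m³ × 9.8 m/s² × 16160 m = 4.485×10^8 Pa = 448.5 MPa
Total = 26.71 + 58.80 + 448.5 = 534.01 MPa
Pore pressure P_p = 1094 kg/m³ × 9.8 m/s² × 20125 m = 2.158×10^8 Pa = 215.8 MPa
Effective stress σ' = σ_v − P_p = 534.0 − 215.8 = 318.25 MPa = 46158 psi

46200 psi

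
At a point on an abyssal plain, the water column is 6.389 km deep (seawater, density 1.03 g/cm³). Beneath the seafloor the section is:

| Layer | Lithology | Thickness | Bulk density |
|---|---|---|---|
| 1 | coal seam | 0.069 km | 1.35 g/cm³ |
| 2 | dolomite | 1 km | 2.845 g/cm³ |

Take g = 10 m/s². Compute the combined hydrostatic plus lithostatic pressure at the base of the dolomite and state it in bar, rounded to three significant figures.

952 bar

seawater: 1030 kg/m³ × 10 m/s² × 6389 m = 6.581×10^7 Pa = 658.1 bar
coal seam: 1350 kg/m³ × 10 m/s² × 69 m = 9.315×10^5 Pa = 9.315 bar
dolomite: 2845 kg/m³ × 10 m/s² × 1000 m = 2.845×10^7 Pa = 284.5 bar
Total = 658.1 + 9.315 + 284.5 = 951.88 bar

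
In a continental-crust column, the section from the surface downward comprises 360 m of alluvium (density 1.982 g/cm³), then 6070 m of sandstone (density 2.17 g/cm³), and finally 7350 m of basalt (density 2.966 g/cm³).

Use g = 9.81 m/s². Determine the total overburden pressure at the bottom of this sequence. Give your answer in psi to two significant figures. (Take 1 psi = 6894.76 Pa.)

51000 psi

alluvium: 1982 kg/m³ × 9.81 m/s² × 360 m = 7.000×10^6 Pa = 1015 psi
sandstone: 2170 kg/m³ × 9.81 m/s² × 6070 m = 1.292×10^8 Pa = 18741 psi
basalt: 2966 kg/m³ × 9.81 m/s² × 7350 m = 2.139×10^8 Pa = 31018 psi
Total = 1015 + 18741 + 31018 = 50774 psi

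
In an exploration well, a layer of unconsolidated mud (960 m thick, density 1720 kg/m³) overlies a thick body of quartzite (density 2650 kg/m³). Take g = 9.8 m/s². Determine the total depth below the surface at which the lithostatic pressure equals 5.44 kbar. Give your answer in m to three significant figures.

Pressure at base of upper layers: 1720×9.8×960 = 1.618×10^7 Pa = 0.1618 kbar
Remaining pressure to be supplied by quartzite: 5.440×10^8 − 1.618×10^7 = 5.278×10^8 Pa
Additional depth in quartzite = 5.278×10^8 Pa / (2650 kg/m³ × 9.8 m/s²) = 20324 m
Total depth = 960 m + 20324 m = 21284 m

21300 m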